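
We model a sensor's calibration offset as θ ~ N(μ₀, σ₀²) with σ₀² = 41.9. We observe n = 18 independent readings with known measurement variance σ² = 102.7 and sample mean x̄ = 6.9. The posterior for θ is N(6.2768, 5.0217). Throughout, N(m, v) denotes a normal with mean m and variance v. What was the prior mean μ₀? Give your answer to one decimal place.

With known observation variance, the Normal–Normal posterior has precision τ_n = τ₀ + n/σ² and mean μ_n = (τ₀μ₀ + (n/σ²)x̄)/τ_n.
Here τ₀ = 1/41.9 = 0.023866 and τ_data = 18/102.7 = 0.175268, so τ_n = 0.199134.
Rearranging for μ₀: μ₀ = (μ_n·τ_n − τ_data·x̄)/τ₀ = (6.2768·0.199134 − 0.175268·6.9) / 0.023866 = 0.040575/0.023866 ≈ 1.7.

μ₀ = 1.7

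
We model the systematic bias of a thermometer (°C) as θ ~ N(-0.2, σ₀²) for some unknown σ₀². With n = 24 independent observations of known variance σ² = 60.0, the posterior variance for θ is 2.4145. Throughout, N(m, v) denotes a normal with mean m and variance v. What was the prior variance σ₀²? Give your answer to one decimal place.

σ₀² = 70.6

For the Normal–Normal model with known σ², precisions add: τ_n = τ₀ + n/σ².
So 1/σ₀² = 1/2.4145 − 24/60.0 = 0.414164 − 0.400000 = 0.014164.
Hence σ₀² = 1/0.014164 ≈ 70.6.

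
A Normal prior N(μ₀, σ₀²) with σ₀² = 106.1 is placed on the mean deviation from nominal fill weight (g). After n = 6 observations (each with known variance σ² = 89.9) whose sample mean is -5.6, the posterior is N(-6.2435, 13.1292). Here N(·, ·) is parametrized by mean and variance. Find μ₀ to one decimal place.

With known observation variance, the Normal–Normal posterior has precision τ_n = τ₀ + n/σ² and mean μ_n = (τ₀μ₀ + (n/σ²)x̄)/τ_n.
Here τ₀ = 1/106.1 = 0.009425 and τ_data = 6/89.9 = 0.066741, so τ_n = 0.076166.
Rearranging for μ₀: μ₀ = (μ_n·τ_n − τ_data·x̄)/τ₀ = (-6.2435·0.076166 − 0.066741·-5.6) / 0.009425 = -0.101793/0.009425 ≈ -10.8.

μ₀ = -10.8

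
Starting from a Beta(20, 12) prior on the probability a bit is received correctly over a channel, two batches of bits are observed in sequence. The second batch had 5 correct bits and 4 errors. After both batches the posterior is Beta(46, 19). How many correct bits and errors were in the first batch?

21 correct bits and 3 errors

Because Beta–binomial updating is additive in the counts, the combined data contributed (α_post−α_prior, β_post−β_prior) successes and failures.
Total across both batches: 46−20=26 correct bits, 19−12=7 errors.
Subtract the second batch: 26−5=21 correct bits and 7−4=3 errors.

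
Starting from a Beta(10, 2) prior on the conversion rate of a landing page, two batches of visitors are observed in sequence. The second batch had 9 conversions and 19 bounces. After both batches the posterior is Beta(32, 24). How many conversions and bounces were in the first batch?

13 conversions and 3 bounces

Sequential conjugate updates are equivalent to a single update on the pooled data, so total successes = posterior α − prior α and total failures = posterior β − prior β.
Total across both batches: 32−10=22 conversions, 24−2=22 bounces.
Subtract the second batch: 22−9=13 conversions and 22−19=3 bounces.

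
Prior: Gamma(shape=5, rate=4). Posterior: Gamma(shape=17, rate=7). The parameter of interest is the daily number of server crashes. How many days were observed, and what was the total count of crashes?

Gamma–Poisson conjugacy: posterior shape = α + Σxᵢ, posterior rate = β + n.
Matching: Σxᵢ = 17 − 5 = 12 and n = 7 − 4 = 3.

n = 3 days with total 12 crashes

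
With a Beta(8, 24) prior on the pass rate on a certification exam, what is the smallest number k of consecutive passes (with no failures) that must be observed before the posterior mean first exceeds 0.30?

k = 3

After k passes and 0 failures the posterior is Beta(8+k, 24), with mean (8+k)/(8+24+k).
Set (8+k)/(32+k) > 0.30 and solve: k > (0.30·32 − 8)/(1 − 0.30) = 2.286.
The smallest integer exceeding 2.286 is 3, and checking k=3: (11)/(35) = 0.3143 > 0.30.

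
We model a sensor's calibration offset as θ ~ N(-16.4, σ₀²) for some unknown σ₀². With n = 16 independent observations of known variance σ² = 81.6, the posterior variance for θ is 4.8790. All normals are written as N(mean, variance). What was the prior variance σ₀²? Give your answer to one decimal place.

For the Normal–Normal model with known σ², precisions add: τ_n = τ₀ + n/σ².
So 1/σ₀² = 1/4.8790 − 16/81.6 = 0.204960 − 0.196078 = 0.008882.
Hence σ₀² = 1/0.008882 ≈ 112.6.

σ₀² = 112.6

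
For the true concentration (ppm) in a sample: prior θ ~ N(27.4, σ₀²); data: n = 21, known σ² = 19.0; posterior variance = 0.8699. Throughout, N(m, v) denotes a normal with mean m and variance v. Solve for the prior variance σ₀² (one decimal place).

σ₀² = 22.6

Posterior precision equals prior precision plus data precision: 1/σ_n² = 1/σ₀² + n/σ².
So 1/σ₀² = 1/0.8699 − 21/19.0 = 1.149557 − 1.105263 = 0.044294.
Hence σ₀² = 1/0.044294 ≈ 22.6.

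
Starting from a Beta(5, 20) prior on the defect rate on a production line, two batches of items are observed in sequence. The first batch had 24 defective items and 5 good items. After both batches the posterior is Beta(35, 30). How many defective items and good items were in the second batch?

6 defective items and 5 good items

Because Beta–binomial updating is additive in the counts, the combined data contributed (α_post−α_prior, β_post−β_prior) successes and failures.
Total across both batches: 35−5=30 defective items, 30−20=10 good items.
Subtract the first batch: 30−24=6 defective items and 10−5=5 good items.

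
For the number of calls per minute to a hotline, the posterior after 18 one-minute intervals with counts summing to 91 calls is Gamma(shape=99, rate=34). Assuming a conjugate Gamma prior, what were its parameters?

Gamma–Poisson conjugacy: posterior shape = α + Σxᵢ, posterior rate = β + n.
So α = 99 − 91 = 8 and β = 34 − 18 = 16.

Gamma(shape=8, rate=16)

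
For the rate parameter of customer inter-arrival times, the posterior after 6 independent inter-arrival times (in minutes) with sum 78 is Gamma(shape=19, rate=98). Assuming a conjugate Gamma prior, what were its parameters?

For an exponential likelihood with a Gamma(α, β) prior on the rate, n observations with total T give posterior Gamma(α+n, β+T).
So α = 19 − 6 = 13 and β = 98 − 78 = 20.

Gamma(shape=13, rate=20)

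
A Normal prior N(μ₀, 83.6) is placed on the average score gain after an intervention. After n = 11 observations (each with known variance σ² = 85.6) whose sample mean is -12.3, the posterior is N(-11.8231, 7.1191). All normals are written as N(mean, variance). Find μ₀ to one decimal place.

μ₀ = -6.7

The posterior mean is a precision-weighted average: μ_n = (τ₀μ₀ + τ_data·x̄)/(τ₀+τ_data), with τ₀=1/σ₀² and τ_data=n/σ².
Here τ₀ = 1/83.6 = 0.011962 and τ_data = 11/85.6 = 0.128505, so τ_n = 0.140467.
Rearranging for μ₀: μ₀ = (μ_n·τ_n − τ_data·x̄)/τ₀ = (-11.8231·0.140467 − 0.128505·-12.3) / 0.011962 = -0.080144/0.011962 ≈ -6.7.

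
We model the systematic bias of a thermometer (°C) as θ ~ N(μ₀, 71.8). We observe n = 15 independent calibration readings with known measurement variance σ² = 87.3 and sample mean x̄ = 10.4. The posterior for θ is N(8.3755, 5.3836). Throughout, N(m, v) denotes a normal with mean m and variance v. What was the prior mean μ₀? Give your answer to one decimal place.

μ₀ = -16.6

The posterior mean is a precision-weighted average: μ_n = (τ₀μ₀ + τ_data·x̄)/(τ₀+τ_data), with τ₀=1/σ₀² and τ_data=n/σ².
Here τ₀ = 1/71.8 = 0.013928 and τ_data = 15/87.3 = 0.171821, so τ_n = 0.185749.
Rearranging for μ₀: μ₀ = (μ_n·τ_n − τ_data·x̄)/τ₀ = (8.3755·0.185749 − 0.171821·10.4) / 0.013928 = -0.231198/0.013928 ≈ -16.6.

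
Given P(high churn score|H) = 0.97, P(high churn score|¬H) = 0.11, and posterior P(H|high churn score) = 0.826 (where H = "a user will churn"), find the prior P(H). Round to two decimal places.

P(H) = 0.35

In odds form, posterior odds = prior odds × likelihood ratio, so prior odds = posterior odds ÷ LR.
Posterior odds = 0.826/(1−0.826) = 4.7471. LR = 0.97/0.11 = 8.8182.
Prior odds = 4.7471/8.8182 = 0.5383, so P(H) = 0.5383/(1+0.5383) ≈ 0.35.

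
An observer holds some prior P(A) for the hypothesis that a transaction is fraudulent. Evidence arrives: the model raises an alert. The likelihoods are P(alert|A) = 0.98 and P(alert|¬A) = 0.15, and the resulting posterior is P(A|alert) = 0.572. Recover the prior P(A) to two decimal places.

In odds form, posterior odds = prior odds × likelihood ratio, so prior odds = posterior odds ÷ LR.
Posterior odds = 0.572/(1−0.572) = 1.3364. LR = 0.98/0.15 = 6.5333.
Prior odds = 1.3364/6.5333 = 0.2046, so P(A) = 0.2046/(1+0.2046) ≈ 0.17.

P(A) = 0.17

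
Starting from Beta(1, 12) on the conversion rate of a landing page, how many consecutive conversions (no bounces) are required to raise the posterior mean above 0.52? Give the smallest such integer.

k = 13

After k conversions and 0 bounces the posterior is Beta(1+k, 12), with mean (1+k)/(1+12+k).
Set (1+k)/(13+k) > 0.52 and solve: k > (0.52·13 − 1)/(1 − 0.52) = 12.000.
The smallest integer exceeding 12.000 is 13.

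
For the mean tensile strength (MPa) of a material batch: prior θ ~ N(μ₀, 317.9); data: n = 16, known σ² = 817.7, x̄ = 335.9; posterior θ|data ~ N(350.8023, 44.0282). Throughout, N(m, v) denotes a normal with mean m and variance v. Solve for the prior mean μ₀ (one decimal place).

The posterior mean is a precision-weighted average: μ_n = (τ₀μ₀ + τ_data·x̄)/(τ₀+τ_data), with τ₀=1/σ₀² and τ_data=n/σ².
Here τ₀ = 1/317.9 = 0.003146 and τ_data = 16/817.7 = 0.019567, so τ_n = 0.022713.
Rearranging for μ₀: μ₀ = (μ_n·τ_n − τ_data·x̄)/τ₀ = (350.8023·0.022713 − 0.019567·335.9) / 0.003146 = 1.395217/0.003146 ≈ 443.5.

μ₀ = 443.5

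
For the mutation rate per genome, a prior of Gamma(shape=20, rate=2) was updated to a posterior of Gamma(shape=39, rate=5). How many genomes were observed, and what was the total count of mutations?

n = 3 genomes with total 19 mutations

Gamma–Poisson conjugacy: posterior shape = α + Σxᵢ, posterior rate = β + n.
Matching: Σxᵢ = 39 − 20 = 19 and n = 5 − 2 = 3.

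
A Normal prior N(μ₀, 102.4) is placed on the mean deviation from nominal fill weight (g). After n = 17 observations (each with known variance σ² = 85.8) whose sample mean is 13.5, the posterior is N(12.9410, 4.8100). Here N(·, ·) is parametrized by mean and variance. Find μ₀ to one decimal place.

The posterior mean is a precision-weighted average: μ_n = (τ₀μ₀ + τ_data·x̄)/(τ₀+τ_data), with τ₀=1/σ₀² and τ_data=n/σ².
Here τ₀ = 1/102.4 = 0.009766 and τ_data = 17/85.8 = 0.198135, so τ_n = 0.207901.
Rearranging for μ₀: μ₀ = (μ_n·τ_n − τ_data·x̄)/τ₀ = (12.9410·0.207901 − 0.198135·13.5) / 0.009766 = 0.015624/0.009766 ≈ 1.6.

μ₀ = 1.6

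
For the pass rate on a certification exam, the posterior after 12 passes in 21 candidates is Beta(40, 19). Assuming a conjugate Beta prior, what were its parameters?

Beta(28, 10)

A Beta(a, b) prior with s successes and f failures in binomial data gives a Beta(a+s, b+f) posterior.
So a = 40 − 12 = 28 and b = 19 − 9 = 10.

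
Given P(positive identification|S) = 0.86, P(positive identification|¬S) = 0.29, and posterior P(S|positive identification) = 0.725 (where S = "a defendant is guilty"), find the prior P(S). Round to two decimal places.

Bayes' rule in odds form gives O(S|E) = O(S)·[P(E|S)/P(E|¬S)], hence O(S) = O(S|E)/LR.
Posterior odds = 0.725/(1−0.725) = 2.6364. LR = 0.86/0.29 = 2.9655.
Prior odds = 2.6364/2.9655 = 0.8890, so P(S) = 0.8890/(1+0.8890) ≈ 0.47.

P(S) = 0.47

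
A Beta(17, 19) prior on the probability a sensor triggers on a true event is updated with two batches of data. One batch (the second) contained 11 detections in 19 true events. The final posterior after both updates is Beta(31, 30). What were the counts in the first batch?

Sequential conjugate updates are equivalent to a single update on the pooled data, so total successes = posterior α − prior α and total failures = posterior β − prior β.
Total across both batches: 31−17=14 detections, 30−19=11 misses.
Subtract the second batch: 14−11=3 detections and 11−8=3 misses.

3 detections and 3 misses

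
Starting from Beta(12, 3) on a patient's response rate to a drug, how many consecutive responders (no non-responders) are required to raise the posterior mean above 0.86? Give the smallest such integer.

k = 7

After k responders and 0 non-responders the posterior is Beta(12+k, 3), with mean (12+k)/(12+3+k).
Set (12+k)/(15+k) > 0.86 and solve: k > (0.86·15 − 12)/(1 − 0.86) = 6.429.
The smallest integer exceeding 6.429 is 7.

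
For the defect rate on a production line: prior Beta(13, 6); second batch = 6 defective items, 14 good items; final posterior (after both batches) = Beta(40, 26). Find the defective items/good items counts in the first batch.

21 defective items and 6 good items

Sequential conjugate updates are equivalent to a single update on the pooled data, so total successes = posterior α − prior α and total failures = posterior β − prior β.
Total across both batches: 40−13=27 defective items, 26−6=20 good items.
Subtract the second batch: 27−6=21 defective items and 20−14=6 good items.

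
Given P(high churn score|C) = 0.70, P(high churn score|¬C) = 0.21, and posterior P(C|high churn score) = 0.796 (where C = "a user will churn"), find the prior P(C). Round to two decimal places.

In odds form, posterior odds = prior odds × likelihood ratio, so prior odds = posterior odds ÷ LR.
Posterior odds = 0.796/(1−0.796) = 3.9020. LR = 0.70/0.21 = 3.3333.
Prior odds = 3.9020/3.3333 = 1.1706, so P(C) = 1.1706/(1+1.1706) ≈ 0.54.

P(C) = 0.54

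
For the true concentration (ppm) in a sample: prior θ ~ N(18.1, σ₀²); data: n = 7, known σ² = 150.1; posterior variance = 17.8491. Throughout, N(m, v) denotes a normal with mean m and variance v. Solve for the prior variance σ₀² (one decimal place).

σ₀² = 106.5

For the Normal–Normal model with known σ², precisions add: τ_n = τ₀ + n/σ².
So 1/σ₀² = 1/17.8491 − 7/150.1 = 0.056025 − 0.046636 = 0.009389.
Hence σ₀² = 1/0.009389 ≈ 106.5.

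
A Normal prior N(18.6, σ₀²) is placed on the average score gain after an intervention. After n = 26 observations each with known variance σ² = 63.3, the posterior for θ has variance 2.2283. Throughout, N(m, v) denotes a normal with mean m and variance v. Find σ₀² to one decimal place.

σ₀² = 26.3

For the Normal–Normal model with known σ², precisions add: τ_n = τ₀ + n/σ².
So 1/σ₀² = 1/2.2283 − 26/63.3 = 0.448773 − 0.410742 = 0.038031.
Hence σ₀² = 1/0.038031 ≈ 26.3.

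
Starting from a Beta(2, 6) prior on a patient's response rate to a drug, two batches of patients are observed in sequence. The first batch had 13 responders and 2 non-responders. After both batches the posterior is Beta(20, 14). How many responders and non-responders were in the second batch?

Sequential conjugate updates are equivalent to a single update on the pooled data, so total successes = posterior α − prior α and total failures = posterior β − prior β.
Total across both batches: 20−2=18 responders, 14−6=8 non-responders.
Subtract the first batch: 18−13=5 responders and 8−2=6 non-responders.

5 responders and 6 non-responders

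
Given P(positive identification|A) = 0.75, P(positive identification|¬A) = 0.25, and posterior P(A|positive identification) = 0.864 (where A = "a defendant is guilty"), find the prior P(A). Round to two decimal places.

P(A) = 0.68

In odds form, posterior odds = prior odds × likelihood ratio, so prior odds = posterior odds ÷ LR.
Posterior odds = 0.864/(1−0.864) = 6.3529. LR = 0.75/0.25 = 3.0000.
Prior odds = 6.3529/3.0000 = 2.1176, so P(A) = 2.1176/(1+2.1176) ≈ 0.68.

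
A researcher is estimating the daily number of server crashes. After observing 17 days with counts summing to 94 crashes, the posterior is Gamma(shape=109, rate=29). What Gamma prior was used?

Gamma(shape=15, rate=12)

A Gamma(α, β) prior (rate parametrization) on a Poisson rate with n observations summing to S gives posterior Gamma(α+S, β+n).
So α = 109 − 94 = 15 and β = 29 − 17 = 12.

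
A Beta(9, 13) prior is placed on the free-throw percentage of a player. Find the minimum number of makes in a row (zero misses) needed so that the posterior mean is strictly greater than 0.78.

After k makes and 0 misses the posterior is Beta(9+k, 13), with mean (9+k)/(9+13+k).
Set (9+k)/(22+k) > 0.78 and solve: k > (0.78·22 − 9)/(1 − 0.78) = 37.091.
The smallest integer exceeding 37.091 is 38, and checking k=38: (47)/(60) = 0.7833 > 0.78.

k = 38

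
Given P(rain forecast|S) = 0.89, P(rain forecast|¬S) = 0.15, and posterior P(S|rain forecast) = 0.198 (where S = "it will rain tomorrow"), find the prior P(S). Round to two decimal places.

In odds form, posterior odds = prior odds × likelihood ratio, so prior odds = posterior odds ÷ LR.
Posterior odds = 0.198/(1−0.198) = 0.2469. LR = 0.89/0.15 = 5.9333.
Prior odds = 0.2469/5.9333 = 0.0416, so P(S) = 0.0416/(1+0.0416) ≈ 0.04.

P(S) = 0.04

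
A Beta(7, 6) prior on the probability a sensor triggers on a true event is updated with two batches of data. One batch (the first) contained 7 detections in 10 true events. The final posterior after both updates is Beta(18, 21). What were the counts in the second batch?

Sequential conjugate updates are equivalent to a single update on the pooled data, so total successes = posterior α − prior α and total failures = posterior β − prior β.
Total across both batches: 18−7=11 detections, 21−6=15 misses.
Subtract the first batch: 11−7=4 detections and 15−3=12 misses.

4 detections and 12 misses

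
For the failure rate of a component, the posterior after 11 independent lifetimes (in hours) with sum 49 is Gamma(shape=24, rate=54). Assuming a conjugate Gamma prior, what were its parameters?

Gamma(shape=13, rate=5)

Gamma–exponential conjugacy: posterior shape = α + n, posterior rate = β + Σtᵢ.
So α = 24 − 11 = 13 and β = 54 − 49 = 5.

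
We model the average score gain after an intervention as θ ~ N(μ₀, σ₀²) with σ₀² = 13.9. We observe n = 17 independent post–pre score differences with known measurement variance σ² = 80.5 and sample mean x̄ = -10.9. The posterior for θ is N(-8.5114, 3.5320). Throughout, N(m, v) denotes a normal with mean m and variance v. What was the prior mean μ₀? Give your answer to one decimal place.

μ₀ = -1.5

The posterior mean is a precision-weighted average: μ_n = (τ₀μ₀ + τ_data·x̄)/(τ₀+τ_data), with τ₀=1/σ₀² and τ_data=n/σ².
Here τ₀ = 1/13.9 = 0.071942 and τ_data = 17/80.5 = 0.211180, so τ_n = 0.283122.
Rearranging for μ₀: μ₀ = (μ_n·τ_n − τ_data·x̄)/τ₀ = (-8.5114·0.283122 − 0.211180·-10.9) / 0.071942 = -0.107903/0.071942 ≈ -1.5.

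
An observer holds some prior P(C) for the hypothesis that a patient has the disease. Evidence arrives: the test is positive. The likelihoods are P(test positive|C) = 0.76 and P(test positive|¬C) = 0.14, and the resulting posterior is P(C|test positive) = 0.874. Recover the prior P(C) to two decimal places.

P(C) = 0.56

In odds form, posterior odds = prior odds × likelihood ratio, so prior odds = posterior odds ÷ LR.
Posterior odds = 0.874/(1−0.874) = 6.9365. LR = 0.76/0.14 = 5.4286.
Prior odds = 6.9365/5.4286 = 1.2778, so P(C) = 1.2778/(1+1.2778) ≈ 0.56.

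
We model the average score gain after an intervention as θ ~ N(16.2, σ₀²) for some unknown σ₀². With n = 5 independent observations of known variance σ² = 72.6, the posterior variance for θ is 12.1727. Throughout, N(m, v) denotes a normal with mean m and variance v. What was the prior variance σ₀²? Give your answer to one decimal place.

σ₀² = 75.3

Posterior precision equals prior precision plus data precision: 1/σ_n² = 1/σ₀² + n/σ².
So 1/σ₀² = 1/12.1727 − 5/72.6 = 0.082151 − 0.068871 = 0.013280.
Hence σ₀² = 1/0.013280 ≈ 75.3.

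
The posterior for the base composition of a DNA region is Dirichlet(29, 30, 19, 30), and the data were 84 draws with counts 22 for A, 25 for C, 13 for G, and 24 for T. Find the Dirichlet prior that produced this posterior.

Dirichlet(7, 5, 6, 6)

For a Dirichlet(α) prior with multinomial counts c, the posterior is Dirichlet(α + c) componentwise.
Subtract each count from the matching posterior parameter: 29−22=7, 30−25=5, 19−13=6, 30−24=6.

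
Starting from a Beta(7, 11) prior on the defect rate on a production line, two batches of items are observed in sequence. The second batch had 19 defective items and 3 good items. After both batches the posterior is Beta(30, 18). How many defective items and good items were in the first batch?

Because Beta–binomial updating is additive in the counts, the combined data contributed (α_post−α_prior, β_post−β_prior) successes and failures.
Total across both batches: 30−7=23 defective items, 18−11=7 good items.
Subtract the second batch: 23−19=4 defective items and 7−3=4 good items.

4 defective items and 4 good items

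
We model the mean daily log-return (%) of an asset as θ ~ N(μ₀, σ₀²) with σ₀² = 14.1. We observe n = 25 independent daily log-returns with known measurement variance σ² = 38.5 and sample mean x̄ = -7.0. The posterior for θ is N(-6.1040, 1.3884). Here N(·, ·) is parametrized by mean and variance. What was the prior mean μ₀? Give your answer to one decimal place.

The posterior mean is a precision-weighted average: μ_n = (τ₀μ₀ + τ_data·x̄)/(τ₀+τ_data), with τ₀=1/σ₀² and τ_data=n/σ².
Here τ₀ = 1/14.1 = 0.070922 and τ_data = 25/38.5 = 0.649351, so τ_n = 0.720273.
Rearranging for μ₀: μ₀ = (μ_n·τ_n − τ_data·x̄)/τ₀ = (-6.1040·0.720273 − 0.649351·-7.0) / 0.070922 = 0.148911/0.070922 ≈ 2.1.

μ₀ = 2.1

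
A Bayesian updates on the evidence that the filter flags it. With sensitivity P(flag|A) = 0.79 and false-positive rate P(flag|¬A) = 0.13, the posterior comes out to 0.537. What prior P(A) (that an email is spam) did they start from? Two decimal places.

P(A) = 0.16

In odds form, posterior odds = prior odds × likelihood ratio, so prior odds = posterior odds ÷ LR.
Posterior odds = 0.537/(1−0.537) = 1.1598. LR = 0.79/0.13 = 6.0769.
Prior odds = 1.1598/6.0769 = 0.1909, so P(A) = 0.1909/(1+0.1909) ≈ 0.16.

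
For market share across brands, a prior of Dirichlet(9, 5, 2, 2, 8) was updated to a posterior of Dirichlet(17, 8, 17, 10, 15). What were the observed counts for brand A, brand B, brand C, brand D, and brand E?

For a Dirichlet(α) prior with multinomial counts c, the posterior is Dirichlet(α + c) componentwise.
Counts are posterior − prior componentwise: 17−9=8, 8−5=3, 17−2=15, 10−2=8, 15−8=7.

counts (8, 3, 15, 8, 7)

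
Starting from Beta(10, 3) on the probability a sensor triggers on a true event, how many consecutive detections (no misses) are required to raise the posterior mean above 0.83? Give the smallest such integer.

After k detections and 0 misses the posterior is Beta(10+k, 3), with mean (10+k)/(10+3+k).
Set (10+k)/(13+k) > 0.83 and solve: k > (0.83·13 − 10)/(1 − 0.83) = 4.647.
The smallest integer exceeding 4.647 is 5, and checking k=5: (15)/(18) = 0.8333 > 0.83.

k = 5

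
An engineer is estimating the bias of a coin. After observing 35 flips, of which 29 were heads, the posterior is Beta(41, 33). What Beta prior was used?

Beta(12, 27)

Under Beta–binomial conjugacy the posterior parameters are (a+s, b+f).
So a = 41 − 29 = 12 and b = 33 − 6 = 27.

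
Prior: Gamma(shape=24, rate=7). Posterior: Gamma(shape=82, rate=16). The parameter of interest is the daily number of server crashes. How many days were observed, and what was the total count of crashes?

A Gamma(α, β) prior (rate parametrization) on a Poisson rate with n observations summing to S gives posterior Gamma(α+S, β+n).
Matching: Σxᵢ = 82 − 24 = 58 and n = 16 − 7 = 9.

n = 9 days with total 58 crashes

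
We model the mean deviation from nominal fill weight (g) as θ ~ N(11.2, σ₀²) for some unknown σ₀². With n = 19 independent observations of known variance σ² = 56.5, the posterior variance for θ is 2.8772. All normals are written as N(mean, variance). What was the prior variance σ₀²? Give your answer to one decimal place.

Posterior precision equals prior precision plus data precision: 1/σ_n² = 1/σ₀² + n/σ².
So 1/σ₀² = 1/2.8772 − 19/56.5 = 0.347560 − 0.336283 = 0.011277.
Hence σ₀² = 1/0.011277 ≈ 88.7.

σ₀² = 88.7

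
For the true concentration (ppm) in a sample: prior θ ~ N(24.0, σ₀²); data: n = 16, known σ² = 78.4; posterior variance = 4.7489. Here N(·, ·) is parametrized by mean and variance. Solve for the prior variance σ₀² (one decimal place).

σ₀² = 154.0

Posterior precision equals prior precision plus data precision: 1/σ_n² = 1/σ₀² + n/σ².
So 1/σ₀² = 1/4.7489 − 16/78.4 = 0.210575 − 0.204082 = 0.006493.
Hence σ₀² = 1/0.006493 ≈ 154.0.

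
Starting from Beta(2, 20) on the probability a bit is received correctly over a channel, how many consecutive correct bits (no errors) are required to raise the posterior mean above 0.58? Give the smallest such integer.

After k correct bits and 0 errors the posterior is Beta(2+k, 20), with mean (2+k)/(2+20+k).
Set (2+k)/(22+k) > 0.58 and solve: k > (0.58·22 − 2)/(1 − 0.58) = 25.619.
The smallest integer exceeding 25.619 is 26, and checking k=26: (28)/(48) = 0.5833 > 0.58.

k = 26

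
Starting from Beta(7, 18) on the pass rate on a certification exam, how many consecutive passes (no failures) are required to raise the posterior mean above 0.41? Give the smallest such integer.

k = 6

After k passes and 0 failures the posterior is Beta(7+k, 18), with mean (7+k)/(7+18+k).
Set (7+k)/(25+k) > 0.41 and solve: k > (0.41·25 − 7)/(1 − 0.41) = 5.508.
The smallest integer exceeding 5.508 is 6, and checking k=6: (13)/(31) = 0.4194 > 0.41.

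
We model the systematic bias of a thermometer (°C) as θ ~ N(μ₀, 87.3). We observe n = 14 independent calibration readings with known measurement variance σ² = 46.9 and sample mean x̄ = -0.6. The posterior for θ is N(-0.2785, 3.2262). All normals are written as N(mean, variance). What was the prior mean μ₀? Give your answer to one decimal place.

The posterior mean is a precision-weighted average: μ_n = (τ₀μ₀ + τ_data·x̄)/(τ₀+τ_data), with τ₀=1/σ₀² and τ_data=n/σ².
Here τ₀ = 1/87.3 = 0.011455 and τ_data = 14/46.9 = 0.298507, so τ_n = 0.309962.
Rearranging for μ₀: μ₀ = (μ_n·τ_n − τ_data·x̄)/τ₀ = (-0.2785·0.309962 − 0.298507·-0.6) / 0.011455 = 0.092780/0.011455 ≈ 8.1.

μ₀ = 8.1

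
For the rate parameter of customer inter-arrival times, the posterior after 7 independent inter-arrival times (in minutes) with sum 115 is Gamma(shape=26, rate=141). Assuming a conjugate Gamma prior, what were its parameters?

For an exponential likelihood with a Gamma(α, β) prior on the rate, n observations with total T give posterior Gamma(α+n, β+T).
So α = 26 − 7 = 19 and β = 141 − 115 = 26.

Gamma(shape=19, rate=26)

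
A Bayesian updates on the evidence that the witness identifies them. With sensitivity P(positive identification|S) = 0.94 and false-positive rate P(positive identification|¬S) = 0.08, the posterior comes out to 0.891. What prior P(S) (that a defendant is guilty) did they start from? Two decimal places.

P(S) = 0.41

In odds form, posterior odds = prior odds × likelihood ratio, so prior odds = posterior odds ÷ LR.
Posterior odds = 0.891/(1−0.891) = 8.1743. LR = 0.94/0.08 = 11.7500.
Prior odds = 8.1743/11.7500 = 0.6957, so P(S) = 0.6957/(1+0.6957) ≈ 0.41.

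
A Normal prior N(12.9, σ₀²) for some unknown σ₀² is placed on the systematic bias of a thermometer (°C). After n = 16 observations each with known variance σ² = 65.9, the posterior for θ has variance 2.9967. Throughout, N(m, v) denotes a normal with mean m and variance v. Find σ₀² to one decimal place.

Posterior precision equals prior precision plus data precision: 1/σ_n² = 1/σ₀² + n/σ².
So 1/σ₀² = 1/2.9967 − 16/65.9 = 0.333700 − 0.242792 = 0.090908.
Hence σ₀² = 1/0.090908 ≈ 11.0.

σ₀² = 11.0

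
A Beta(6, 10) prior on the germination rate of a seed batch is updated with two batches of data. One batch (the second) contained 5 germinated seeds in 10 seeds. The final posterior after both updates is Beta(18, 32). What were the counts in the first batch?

7 germinated seeds and 17 non-germinating seeds

Because Beta–binomial updating is additive in the counts, the combined data contributed (α_post−α_prior, β_post−β_prior) successes and failures.
Total across both batches: 18−6=12 germinated seeds, 32−10=22 non-germinating seeds.
Subtract the second batch: 12−5=7 germinated seeds and 22−5=17 non-germinating seeds.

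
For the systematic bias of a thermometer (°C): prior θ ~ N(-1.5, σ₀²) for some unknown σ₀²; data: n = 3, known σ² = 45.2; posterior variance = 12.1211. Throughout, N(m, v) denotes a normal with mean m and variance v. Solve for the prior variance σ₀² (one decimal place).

σ₀² = 62.0

Posterior precision equals prior precision plus data precision: 1/σ_n² = 1/σ₀² + n/σ².
So 1/σ₀² = 1/12.1211 − 3/45.2 = 0.082501 − 0.066372 = 0.016129.
Hence σ₀² = 1/0.016129 ≈ 62.0.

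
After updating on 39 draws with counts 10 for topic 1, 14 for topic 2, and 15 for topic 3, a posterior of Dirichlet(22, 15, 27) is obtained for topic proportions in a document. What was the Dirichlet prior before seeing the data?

Dirichlet(12, 1, 12)

For a Dirichlet(α) prior with multinomial counts c, the posterior is Dirichlet(α + c) componentwise.
Subtract each count from the matching posterior parameter: 22−10=12, 15−14=1, 27−15=12.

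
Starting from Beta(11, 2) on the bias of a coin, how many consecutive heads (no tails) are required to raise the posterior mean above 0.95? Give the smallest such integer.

k = 28

After k heads and 0 tails the posterior is Beta(11+k, 2), with mean (11+k)/(11+2+k).
Set (11+k)/(13+k) > 0.95 and solve: k > (0.95·13 − 11)/(1 − 0.95) = 27.000.
The smallest integer exceeding 27.000 is 28, and checking k=28: (39)/(41) = 0.9512 > 0.95.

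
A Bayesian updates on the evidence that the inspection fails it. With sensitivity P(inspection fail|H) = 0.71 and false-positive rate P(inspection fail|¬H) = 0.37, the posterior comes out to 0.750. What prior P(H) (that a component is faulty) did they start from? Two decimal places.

Bayes' rule in odds form gives O(H|E) = O(H)·[P(E|H)/P(E|¬H)], hence O(H) = O(H|E)/LR.
Posterior odds = 0.750/(1−0.750) = 3.0000. LR = 0.71/0.37 = 1.9189.
Prior odds = 3.0000/1.9189 = 1.5634, so P(H) = 1.5634/(1+1.5634) ≈ 0.61.

P(H) = 0.61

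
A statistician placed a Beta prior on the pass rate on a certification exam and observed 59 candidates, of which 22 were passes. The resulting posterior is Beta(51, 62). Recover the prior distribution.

Beta(29, 25)

A Beta(a, b) prior with s successes and f failures in binomial data gives a Beta(a+s, b+f) posterior.
Subtract the data counts: 51−22=29, 62−37=25.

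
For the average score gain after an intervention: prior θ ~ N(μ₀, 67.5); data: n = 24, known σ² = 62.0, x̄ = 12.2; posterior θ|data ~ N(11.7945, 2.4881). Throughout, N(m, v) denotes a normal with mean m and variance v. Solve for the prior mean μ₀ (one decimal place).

μ₀ = 1.2

With known observation variance, the Normal–Normal posterior has precision τ_n = τ₀ + n/σ² and mean μ_n = (τ₀μ₀ + (n/σ²)x̄)/τ_n.
Here τ₀ = 1/67.5 = 0.014815 and τ_data = 24/62.0 = 0.387097, so τ_n = 0.401912.
Rearranging for μ₀: μ₀ = (μ_n·τ_n − τ_data·x̄)/τ₀ = (11.7945·0.401912 − 0.387097·12.2) / 0.014815 = 0.017768/0.014815 ≈ 1.2.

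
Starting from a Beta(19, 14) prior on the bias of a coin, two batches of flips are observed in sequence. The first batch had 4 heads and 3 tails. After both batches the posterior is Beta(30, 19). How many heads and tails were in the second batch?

Sequential conjugate updates are equivalent to a single update on the pooled data, so total successes = posterior α − prior α and total failures = posterior β − prior β.
Total across both batches: 30−19=11 heads, 19−14=5 tails.
Subtract the first batch: 11−4=7 heads and 5−3=2 tails.

7 heads and 2 tails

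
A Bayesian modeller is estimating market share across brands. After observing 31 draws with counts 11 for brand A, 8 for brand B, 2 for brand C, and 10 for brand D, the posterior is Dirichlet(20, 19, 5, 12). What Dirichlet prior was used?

Dirichlet(9, 11, 3, 2)

For a Dirichlet(α) prior with multinomial counts c, the posterior is Dirichlet(α + c) componentwise.
Subtract each count from the matching posterior parameter: 20−11=9, 19−8=11, 5−2=3, 12−10=2.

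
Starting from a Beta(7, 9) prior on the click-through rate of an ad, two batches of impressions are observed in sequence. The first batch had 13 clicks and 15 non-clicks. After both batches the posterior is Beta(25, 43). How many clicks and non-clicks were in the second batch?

5 clicks and 19 non-clicks

Because Beta–binomial updating is additive in the counts, the combined data contributed (α_post−α_prior, β_post−β_prior) successes and failures.
Total across both batches: 25−7=18 clicks, 43−9=34 non-clicks.
Subtract the first batch: 18−13=5 clicks and 34−15=19 non-clicks.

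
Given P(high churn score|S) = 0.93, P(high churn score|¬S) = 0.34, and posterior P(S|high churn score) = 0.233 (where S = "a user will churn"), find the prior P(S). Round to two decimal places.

P(S) = 0.10

Bayes' rule in odds form gives O(S|E) = O(S)·[P(E|S)/P(E|¬S)], hence O(S) = O(S|E)/LR.
Posterior odds = 0.233/(1−0.233) = 0.3038. LR = 0.93/0.34 = 2.7353.
Prior odds = 0.3038/2.7353 = 0.1111, so P(S) = 0.1111/(1+0.1111) ≈ 0.10.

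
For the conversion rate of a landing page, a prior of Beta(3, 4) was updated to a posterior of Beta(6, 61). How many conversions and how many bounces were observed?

3 conversions and 57 bounces

Beta is conjugate to the binomial likelihood: posterior = Beta(α+s, β+f).
So s = 6 − 3 = 3 and f = 61 − 4 = 57.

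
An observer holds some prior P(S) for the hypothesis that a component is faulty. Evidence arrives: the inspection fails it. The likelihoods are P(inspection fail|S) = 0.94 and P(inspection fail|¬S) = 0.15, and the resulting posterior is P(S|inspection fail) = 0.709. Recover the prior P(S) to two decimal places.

P(S) = 0.28

Bayes' rule in odds form gives O(S|E) = O(S)·[P(E|S)/P(E|¬S)], hence O(S) = O(S|E)/LR.
Posterior odds = 0.709/(1−0.709) = 2.4364. LR = 0.94/0.15 = 6.2667.
Prior odds = 2.4364/6.2667 = 0.3888, so P(S) = 0.3888/(1+0.3888) ≈ 0.28.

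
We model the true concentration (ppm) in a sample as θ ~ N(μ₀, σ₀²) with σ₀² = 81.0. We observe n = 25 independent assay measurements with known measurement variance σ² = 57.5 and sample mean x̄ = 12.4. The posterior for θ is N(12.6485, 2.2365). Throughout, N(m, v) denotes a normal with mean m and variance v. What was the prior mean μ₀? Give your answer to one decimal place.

μ₀ = 21.4

The posterior mean is a precision-weighted average: μ_n = (τ₀μ₀ + τ_data·x̄)/(τ₀+τ_data), with τ₀=1/σ₀² and τ_data=n/σ².
Here τ₀ = 1/81.0 = 0.012346 and τ_data = 25/57.5 = 0.434783, so τ_n = 0.447129.
Rearranging for μ₀: μ₀ = (μ_n·τ_n − τ_data·x̄)/τ₀ = (12.6485·0.447129 − 0.434783·12.4) / 0.012346 = 0.264202/0.012346 ≈ 21.4.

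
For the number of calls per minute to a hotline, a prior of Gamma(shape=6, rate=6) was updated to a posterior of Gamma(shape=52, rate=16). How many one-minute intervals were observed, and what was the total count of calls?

A Gamma(α, β) prior (rate parametrization) on a Poisson rate with n observations summing to S gives posterior Gamma(α+S, β+n).
Matching: Σxᵢ = 52 − 6 = 46 and n = 16 − 6 = 10.

n = 10 one-minute intervals with total 46 calls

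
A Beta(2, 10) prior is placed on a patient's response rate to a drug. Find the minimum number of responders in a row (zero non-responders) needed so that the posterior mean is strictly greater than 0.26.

After k responders and 0 non-responders the posterior is Beta(2+k, 10), with mean (2+k)/(2+10+k).
Set (2+k)/(12+k) > 0.26 and solve: k > (0.26·12 − 2)/(1 − 0.26) = 1.514.
The smallest integer exceeding 1.514 is 2.

k = 2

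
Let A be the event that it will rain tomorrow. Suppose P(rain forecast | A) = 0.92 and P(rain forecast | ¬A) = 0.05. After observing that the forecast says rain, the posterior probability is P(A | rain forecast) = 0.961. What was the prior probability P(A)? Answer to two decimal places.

Bayes' rule in odds form gives O(A|E) = O(A)·[P(E|A)/P(E|¬A)], hence O(A) = O(A|E)/LR.
Posterior odds = 0.961/(1−0.961) = 24.6410. LR = 0.92/0.05 = 18.4000.
Prior odds = 24.6410/18.4000 = 1.3392, so P(A) = 1.3392/(1+1.3392) ≈ 0.57.

P(A) = 0.57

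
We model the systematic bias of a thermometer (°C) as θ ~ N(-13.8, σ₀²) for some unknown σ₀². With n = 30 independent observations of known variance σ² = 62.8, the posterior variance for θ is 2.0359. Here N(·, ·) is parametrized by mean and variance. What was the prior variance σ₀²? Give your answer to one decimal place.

σ₀² = 74.2

For the Normal–Normal model with known σ², precisions add: τ_n = τ₀ + n/σ².
So 1/σ₀² = 1/2.0359 − 30/62.8 = 0.491183 − 0.477707 = 0.013476.
Hence σ₀² = 1/0.013476 ≈ 74.2.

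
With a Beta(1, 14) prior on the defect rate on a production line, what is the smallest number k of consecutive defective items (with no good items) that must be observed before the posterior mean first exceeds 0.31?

After k defective items and 0 good items the posterior is Beta(1+k, 14), with mean (1+k)/(1+14+k).
Set (1+k)/(15+k) > 0.31 and solve: k > (0.31·15 − 1)/(1 − 0.31) = 5.290.
The smallest integer exceeding 5.290 is 6.

k = 6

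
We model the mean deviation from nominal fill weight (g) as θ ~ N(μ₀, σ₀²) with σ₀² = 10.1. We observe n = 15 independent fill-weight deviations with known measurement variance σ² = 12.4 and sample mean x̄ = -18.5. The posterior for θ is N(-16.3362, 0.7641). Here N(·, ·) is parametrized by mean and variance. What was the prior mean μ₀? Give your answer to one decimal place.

With known observation variance, the Normal–Normal posterior has precision τ_n = τ₀ + n/σ² and mean μ_n = (τ₀μ₀ + (n/σ²)x̄)/τ_n.
Here τ₀ = 1/10.1 = 0.099010 and τ_data = 15/12.4 = 1.209677, so τ_n = 1.308687.
Rearranging for μ₀: μ₀ = (μ_n·τ_n − τ_data·x̄)/τ₀ = (-16.3362·1.308687 − 1.209677·-18.5) / 0.099010 = 1.000052/0.099010 ≈ 10.1.

μ₀ = 10.1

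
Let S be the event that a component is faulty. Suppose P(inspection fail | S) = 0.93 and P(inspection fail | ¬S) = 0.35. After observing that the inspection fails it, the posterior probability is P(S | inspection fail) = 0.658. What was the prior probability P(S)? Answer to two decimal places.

P(S) = 0.42

Bayes' rule in odds form gives O(S|E) = O(S)·[P(E|S)/P(E|¬S)], hence O(S) = O(S|E)/LR.
Posterior odds = 0.658/(1−0.658) = 1.9240. LR = 0.93/0.35 = 2.6571.
Prior odds = 1.9240/2.6571 = 0.7241, so P(S) = 0.7241/(1+0.7241) ≈ 0.42.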